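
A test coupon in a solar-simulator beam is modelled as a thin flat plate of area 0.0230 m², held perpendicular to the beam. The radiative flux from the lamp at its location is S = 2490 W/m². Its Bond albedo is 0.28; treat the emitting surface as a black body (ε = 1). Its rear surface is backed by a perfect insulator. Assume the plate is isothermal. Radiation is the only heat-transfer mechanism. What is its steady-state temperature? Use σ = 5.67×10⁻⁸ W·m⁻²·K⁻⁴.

T ≈ 422 K

At equilibrium, absorbed power = emitted power.
Absorbing cross-section = A = 0.02300 m²; emitting surface = A = 0.02300 m² (ratio 1).
(1−a)S·A_cross = εσ·A_surf·T⁴  ⇒  T⁴ = (1−a)S/(1σ).
T⁴ = 0.720·2490/(1·5.67×10⁻⁸) = 3.162×10¹⁰ K⁴.
T = (3.162×10¹⁰)^(1/4).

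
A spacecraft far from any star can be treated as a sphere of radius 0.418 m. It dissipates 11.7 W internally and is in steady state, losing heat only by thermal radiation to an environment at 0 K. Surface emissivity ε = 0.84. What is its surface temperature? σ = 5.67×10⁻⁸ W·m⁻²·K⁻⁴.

T ≈ 103 K

Steady state: internal power = radiated power, P = εσA T⁴.
Radiating area A = 4πr² = 2.196 m².
T⁴ = P/(εσA) = 11.7/(0.84·5.67×10⁻⁸·2.196) = 1.119×10⁸ K⁴.
T = (1.119×10⁸)^(1/4).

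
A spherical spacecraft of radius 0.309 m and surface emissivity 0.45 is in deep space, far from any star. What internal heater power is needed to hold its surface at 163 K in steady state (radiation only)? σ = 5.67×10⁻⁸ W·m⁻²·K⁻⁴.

P = εσ·4πr²·T⁴.
4πr² = 1.200 m²; T⁴ = 7.059×10⁸ K⁴.
P = 0.45·5.67×10⁻⁸·1.200·7.059×10⁸.

P ≈ 21.6 W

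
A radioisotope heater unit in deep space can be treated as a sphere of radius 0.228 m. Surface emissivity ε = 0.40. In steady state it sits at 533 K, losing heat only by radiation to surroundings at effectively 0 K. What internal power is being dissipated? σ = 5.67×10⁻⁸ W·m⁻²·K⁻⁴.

P ≈ 1200 W

Steady state: P = εσA T⁴.
A = 4πr² = 0.6533 m²; T⁴ = (533)⁴ = 8.071×10¹⁰ K⁴.
P = 0.40 × 5.67×10⁻⁸ × 0.6533 × 8.071×10¹⁰.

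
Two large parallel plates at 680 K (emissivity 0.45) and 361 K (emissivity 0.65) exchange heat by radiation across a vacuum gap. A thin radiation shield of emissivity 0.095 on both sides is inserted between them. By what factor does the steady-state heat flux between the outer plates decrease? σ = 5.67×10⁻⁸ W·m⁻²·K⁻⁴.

factor ≈ 8.26

Without shield: q₀ = σΔ(T⁴)/(1/ε₁+1/ε₂−1) with denominator 2.761.
With shield the two gaps are in series; the resistances add: (1/ε₁+1/ε_s−1)+(1/ε_s+1/ε₂−1) = 11.75+11.06 = 22.81.
Heat-flux ratio q₀/q = 22.81/2.761.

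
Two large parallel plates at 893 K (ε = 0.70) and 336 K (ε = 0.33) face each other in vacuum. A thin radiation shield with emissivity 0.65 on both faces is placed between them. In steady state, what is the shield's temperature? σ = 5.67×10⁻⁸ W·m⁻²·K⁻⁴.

T_s ≈ 802 K

In steady state the net flux on the hot side equals that on the cold side.
σ(T₁⁴−T_s⁴)/D₁ = σ(T_s⁴−T₂⁴)/D₂, with D₁ = 1/ε₁+1/ε_s−1 = 1.967, D₂ = 1/ε_s+1/ε₂−1 = 3.569.
Solve for T_s⁴: T_s⁴ = (D₂·T₁⁴ + D₁·T₂⁴)/(D₁+D₂) = 4.145×10¹¹ K⁴.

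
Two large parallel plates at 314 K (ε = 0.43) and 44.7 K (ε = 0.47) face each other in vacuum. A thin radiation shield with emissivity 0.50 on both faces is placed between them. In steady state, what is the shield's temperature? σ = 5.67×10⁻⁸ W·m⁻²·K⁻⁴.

T_s ≈ 262 K

In steady state the net flux on the hot side equals that on the cold side.
σ(T₁⁴−T_s⁴)/D₁ = σ(T_s⁴−T₂⁴)/D₂, with D₁ = 1/ε₁+1/ε_s−1 = 3.326, D₂ = 1/ε_s+1/ε₂−1 = 3.128.
Solve for T_s⁴: T_s⁴ = (D₂·T₁⁴ + D₁·T₂⁴)/(D₁+D₂) = 4.714×10⁹ K⁴.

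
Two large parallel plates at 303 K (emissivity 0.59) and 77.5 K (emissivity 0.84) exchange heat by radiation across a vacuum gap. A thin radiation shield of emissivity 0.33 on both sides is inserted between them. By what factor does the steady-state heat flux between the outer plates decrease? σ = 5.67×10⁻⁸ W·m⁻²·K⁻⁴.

Without shield: q₀ = σΔ(T⁴)/(1/ε₁+1/ε₂−1) with denominator 1.885.
With shield the two gaps are in series; the resistances add: (1/ε₁+1/ε_s−1)+(1/ε_s+1/ε₂−1) = 3.725+3.221 = 6.946.
Heat-flux ratio q₀/q = 6.946/1.885.

factor ≈ 3.68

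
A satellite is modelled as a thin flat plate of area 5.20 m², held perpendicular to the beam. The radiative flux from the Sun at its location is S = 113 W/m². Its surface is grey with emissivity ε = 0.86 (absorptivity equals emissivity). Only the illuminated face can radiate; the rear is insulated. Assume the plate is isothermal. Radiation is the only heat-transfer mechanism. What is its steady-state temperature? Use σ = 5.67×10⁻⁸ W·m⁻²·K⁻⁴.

At equilibrium, absorbed power = emitted power.
Absorbing cross-section = A = 5.200 m²; emitting surface = A = 5.200 m² (ratio 1).
εS·A_cross = εσ·A_surf·T⁴  ⇒  T⁴ = S/(1σ)   (ε cancels).
T⁴ = 113/(1·5.67×10⁻⁸) = 1.993×10⁹ K⁴.
T = (1.993×10⁹)^(1/4).

T ≈ 211 K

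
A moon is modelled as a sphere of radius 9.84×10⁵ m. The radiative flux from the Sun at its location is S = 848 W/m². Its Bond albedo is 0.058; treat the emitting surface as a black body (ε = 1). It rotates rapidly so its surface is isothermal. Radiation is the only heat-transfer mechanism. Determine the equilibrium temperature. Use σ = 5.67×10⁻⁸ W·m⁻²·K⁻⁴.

T ≈ 244 K

At equilibrium, absorbed power = emitted power.
Absorbing cross-section = πr² = 3.042×10¹² m²; emitting surface = 4πr² = 1.217×10¹³ m² (ratio 4).
(1−a)S·A_cross = εσ·A_surf·T⁴  ⇒  T⁴ = (1−a)S/(4σ).
T⁴ = 0.942·848/(4·5.67×10⁻⁸) = 3.522×10⁹ K⁴.
T = (3.522×10⁹)^(1/4).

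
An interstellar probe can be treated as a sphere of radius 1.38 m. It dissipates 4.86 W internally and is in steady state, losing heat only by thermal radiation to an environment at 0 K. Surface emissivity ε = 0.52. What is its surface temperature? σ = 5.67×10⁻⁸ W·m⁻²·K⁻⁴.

T ≈ 51.2 K

Steady state: internal power = radiated power, P = εσA T⁴.
Radiating area A = 4πr² = 23.93 m².
T⁴ = P/(εσA) = 4.86/(0.52·5.67×10⁻⁸·23.93) = 6.888×10⁶ K⁴.
T = (6.888×10⁶)^(1/4).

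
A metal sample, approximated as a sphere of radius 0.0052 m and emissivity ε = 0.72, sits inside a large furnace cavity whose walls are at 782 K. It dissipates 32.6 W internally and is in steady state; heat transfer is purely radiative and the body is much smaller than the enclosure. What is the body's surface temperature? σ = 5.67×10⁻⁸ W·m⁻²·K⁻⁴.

For a small grey body in a large enclosure, net radiated power = εσA(T⁴ − T_w⁴).
Steady state: P = εσA(T⁴ − T_w⁴) with A = 4πr² = 3.398×10⁻⁴ m².
T⁴ = P/(εσA) + T_w⁴ = 32.6/(0.72·5.67×10⁻⁸·3.398×10⁻⁴) + (782)⁴
    = 2.350×10¹² + 3.740×10¹¹ = 2.724×10¹² K⁴.

T ≈ 1280 K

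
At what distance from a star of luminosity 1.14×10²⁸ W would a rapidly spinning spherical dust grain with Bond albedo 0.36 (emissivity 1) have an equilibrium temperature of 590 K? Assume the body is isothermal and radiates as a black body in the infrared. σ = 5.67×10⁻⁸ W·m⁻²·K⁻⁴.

d ≈ 1.45×10¹¹ m

For an isothermal black-emitting sphere, (1−a)S·πr² = σ·4πr²·T⁴ ⇒ S = 4σT⁴/(1−a).
S = 4·5.67×10⁻⁸·(590)⁴/0.640 = 42940 W/m².
Flux falls as S = L/(4πd²), so d = √(L/(4πS)) = √(1.14×10²⁸/(4π·42940)).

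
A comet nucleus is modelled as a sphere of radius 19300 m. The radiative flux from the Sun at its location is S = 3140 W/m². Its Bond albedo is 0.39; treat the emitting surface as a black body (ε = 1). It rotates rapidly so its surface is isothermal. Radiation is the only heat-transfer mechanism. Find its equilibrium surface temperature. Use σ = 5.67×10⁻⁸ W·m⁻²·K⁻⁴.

T ≈ 303 K

At equilibrium, absorbed power = emitted power.
Absorbing cross-section = πr² = 1.170×10⁹ m²; emitting surface = 4πr² = 4.681×10⁹ m² (ratio 4).
(1−a)S·A_cross = εσ·A_surf·T⁴  ⇒  T⁴ = (1−a)S/(4σ).
T⁴ = 0.610·3140/(4·5.67×10⁻⁸) = 8.445×10⁹ K⁴.
T = (8.445×10⁹)^(1/4).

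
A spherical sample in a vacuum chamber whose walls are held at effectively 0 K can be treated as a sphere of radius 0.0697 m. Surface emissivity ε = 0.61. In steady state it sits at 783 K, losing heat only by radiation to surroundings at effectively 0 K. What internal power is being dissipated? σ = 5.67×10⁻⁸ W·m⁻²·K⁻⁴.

P ≈ 794 W

Steady state: P = εσA T⁴.
A = 4πr² = 0.06105 m²; T⁴ = (783)⁴ = 3.759×10¹¹ K⁴.
P = 0.61 × 5.67×10⁻⁸ × 0.06105 × 3.759×10¹¹.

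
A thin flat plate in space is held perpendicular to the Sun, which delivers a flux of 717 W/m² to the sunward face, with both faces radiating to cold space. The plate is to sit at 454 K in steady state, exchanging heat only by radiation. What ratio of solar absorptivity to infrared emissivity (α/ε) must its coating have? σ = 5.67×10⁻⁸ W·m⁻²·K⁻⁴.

α/ε ≈ 6.72

Balance: αS·A = εσ·2A·T⁴ ⇒ α/ε = 2σT⁴/S.
α/ε = 2·5.67×10⁻⁸·(454)⁴/717 = 2·5.67×10⁻⁸·4.248×10¹⁰/717.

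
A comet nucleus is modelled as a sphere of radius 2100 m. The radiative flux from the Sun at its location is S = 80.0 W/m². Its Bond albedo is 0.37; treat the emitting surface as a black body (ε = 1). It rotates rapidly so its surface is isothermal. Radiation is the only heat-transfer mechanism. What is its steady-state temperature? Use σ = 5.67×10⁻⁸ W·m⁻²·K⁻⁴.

At equilibrium, absorbed power = emitted power.
Absorbing cross-section = πr² = 1.385×10⁷ m²; emitting surface = 4πr² = 5.542×10⁷ m² (ratio 4).
(1−a)S·A_cross = εσ·A_surf·T⁴  ⇒  T⁴ = (1−a)S/(4σ).
T⁴ = 0.630·80.0/(4·5.67×10⁻⁸) = 2.222×10⁸ K⁴.
T = (2.222×10⁸)^(1/4).

T ≈ 122 K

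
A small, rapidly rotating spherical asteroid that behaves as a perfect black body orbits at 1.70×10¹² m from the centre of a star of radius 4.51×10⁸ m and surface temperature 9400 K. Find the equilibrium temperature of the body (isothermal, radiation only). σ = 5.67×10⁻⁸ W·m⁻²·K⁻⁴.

The star's surface emits σT_*⁴; at distance d the flux is S = σT_*⁴(R_*/d)².
S = 5.67×10⁻⁸·(9400)⁴·(4.51×10⁸/1.70×10¹²)² = 31.16 W/m².
For an isothermal sphere T⁴ = (1−a)S/(4σ) = 1.374×10⁸ K⁴.

T ≈ 108 K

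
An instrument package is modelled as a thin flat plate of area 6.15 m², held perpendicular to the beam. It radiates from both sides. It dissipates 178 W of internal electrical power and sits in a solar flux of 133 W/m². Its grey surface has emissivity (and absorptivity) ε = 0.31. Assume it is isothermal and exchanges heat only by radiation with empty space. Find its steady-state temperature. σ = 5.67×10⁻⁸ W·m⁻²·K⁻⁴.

At steady state, absorbed solar power + internal power = radiated power.
Absorbed: α·S·A_cross = 0.31·133·6.150 = 253.6 W (cross-section A).
Total input = 253.6 + 178 = 431.6 W.
Radiated: εσ·A_surf·T⁴ with A_surf = 2A = 12.30 m².
T⁴ = 431.6/(0.31·5.67×10⁻⁸·12.30) = 1.996×10⁹ K⁴.

T ≈ 211 K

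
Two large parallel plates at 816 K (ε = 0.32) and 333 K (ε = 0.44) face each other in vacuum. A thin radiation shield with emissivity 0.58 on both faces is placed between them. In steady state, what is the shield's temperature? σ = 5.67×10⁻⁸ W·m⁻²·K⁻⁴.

In steady state the net flux on the hot side equals that on the cold side.
σ(T₁⁴−T_s⁴)/D₁ = σ(T_s⁴−T₂⁴)/D₂, with D₁ = 1/ε₁+1/ε_s−1 = 3.849, D₂ = 1/ε_s+1/ε₂−1 = 2.997.
Solve for T_s⁴: T_s⁴ = (D₂·T₁⁴ + D₁·T₂⁴)/(D₁+D₂) = 2.010×10¹¹ K⁴.

T_s ≈ 670 K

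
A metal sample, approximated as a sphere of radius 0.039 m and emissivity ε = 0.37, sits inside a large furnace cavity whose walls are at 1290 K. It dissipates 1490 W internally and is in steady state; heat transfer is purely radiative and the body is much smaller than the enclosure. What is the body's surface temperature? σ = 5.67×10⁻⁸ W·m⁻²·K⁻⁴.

For a small grey body in a large enclosure, net radiated power = εσA(T⁴ − T_w⁴).
Steady state: P = εσA(T⁴ − T_w⁴) with A = 4πr² = 0.01911 m².
T⁴ = P/(εσA) + T_w⁴ = 1490/(0.37·5.67×10⁻⁸·0.01911) + (1290)⁴
    = 3.716×10¹² + 2.769×10¹² = 6.485×10¹² K⁴.

T ≈ 1600 K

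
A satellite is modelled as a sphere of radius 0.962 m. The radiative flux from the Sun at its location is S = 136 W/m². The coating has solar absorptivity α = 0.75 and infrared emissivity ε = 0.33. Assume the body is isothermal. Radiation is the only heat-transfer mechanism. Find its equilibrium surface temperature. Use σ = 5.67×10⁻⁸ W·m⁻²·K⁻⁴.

At equilibrium, absorbed power = emitted power.
Absorbing cross-section = πr² = 2.907 m²; emitting surface = 4πr² = 11.63 m² (ratio 4).
αS·A_cross = εσ·A_surf·T⁴  ⇒  T⁴ = αS/(ε·4σ).
T⁴ = 0.750·136/(0.33·4·5.67×10⁻⁸) = 1.363×10⁹ K⁴.
T = (1.363×10⁹)^(1/4).

T ≈ 192 K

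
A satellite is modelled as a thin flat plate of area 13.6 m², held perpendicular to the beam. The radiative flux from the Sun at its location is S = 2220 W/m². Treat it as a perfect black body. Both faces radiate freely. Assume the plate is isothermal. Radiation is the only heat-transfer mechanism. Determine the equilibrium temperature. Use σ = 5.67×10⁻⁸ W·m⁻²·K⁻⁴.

At equilibrium, absorbed power = emitted power.
Absorbing cross-section = A = 13.60 m²; emitting surface = 2A = 27.20 m² (ratio 2).
S·A_cross = εσ·A_surf·T⁴  ⇒  T⁴ = S/(2σ).
T⁴ = 1.00·2220/(2·5.67×10⁻⁸) = 1.958×10¹⁰ K⁴.
T = (1.958×10¹⁰)^(1/4).

T ≈ 374 K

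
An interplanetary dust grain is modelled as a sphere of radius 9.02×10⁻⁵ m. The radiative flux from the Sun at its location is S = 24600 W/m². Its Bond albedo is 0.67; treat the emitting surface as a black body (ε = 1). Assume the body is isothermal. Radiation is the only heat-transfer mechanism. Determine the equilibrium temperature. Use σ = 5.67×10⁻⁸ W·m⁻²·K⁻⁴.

At equilibrium, absorbed power = emitted power.
Absorbing cross-section = πr² = 2.556×10⁻⁸ m²; emitting surface = 4πr² = 1.022×10⁻⁷ m² (ratio 4).
(1−a)S·A_cross = εσ·A_surf·T⁴  ⇒  T⁴ = (1−a)S/(4σ).
T⁴ = 0.330·24600/(4·5.67×10⁻⁸) = 3.579×10¹⁰ K⁴.
T = (3.579×10¹⁰)^(1/4).

T ≈ 435 K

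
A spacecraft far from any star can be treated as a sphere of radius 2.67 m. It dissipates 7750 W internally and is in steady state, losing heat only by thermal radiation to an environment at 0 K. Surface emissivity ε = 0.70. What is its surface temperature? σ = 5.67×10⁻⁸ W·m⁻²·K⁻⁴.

T ≈ 216 K

Steady state: internal power = radiated power, P = εσA T⁴.
Radiating area A = 4πr² = 89.58 m².
T⁴ = P/(εσA) = 7750/(0.70·5.67×10⁻⁸·89.58) = 2.180×10⁹ K⁴.
T = (2.180×10⁹)^(1/4).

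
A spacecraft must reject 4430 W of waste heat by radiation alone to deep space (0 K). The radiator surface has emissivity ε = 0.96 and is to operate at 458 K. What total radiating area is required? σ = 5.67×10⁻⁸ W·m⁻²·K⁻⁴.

P = εσA T⁴ ⇒ A = P/(εσT⁴).
T⁴ = 4.400×10¹⁰ K⁴.
A = 4430/(0.96 × 5.67×10⁻⁸ × 4.400×10¹⁰).

A ≈ 1.85 m²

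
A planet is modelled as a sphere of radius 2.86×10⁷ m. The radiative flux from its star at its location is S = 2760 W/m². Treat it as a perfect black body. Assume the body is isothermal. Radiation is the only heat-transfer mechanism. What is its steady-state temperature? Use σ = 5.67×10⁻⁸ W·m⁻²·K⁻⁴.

At equilibrium, absorbed power = emitted power.
Absorbing cross-section = πr² = 2.570×10¹⁵ m²; emitting surface = 4πr² = 1.028×10¹⁶ m² (ratio 4).
S·A_cross = εσ·A_surf·T⁴  ⇒  T⁴ = S/(4σ).
T⁴ = 1.00·2760/(4·5.67×10⁻⁸) = 1.217×10¹⁰ K⁴.
T = (1.217×10¹⁰)^(1/4).

T ≈ 332 K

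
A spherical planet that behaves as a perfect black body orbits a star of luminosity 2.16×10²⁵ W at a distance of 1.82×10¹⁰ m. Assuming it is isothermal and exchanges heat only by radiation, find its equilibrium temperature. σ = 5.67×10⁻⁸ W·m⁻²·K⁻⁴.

T ≈ 389 K

First find the stellar flux at distance d: S = L/(4πd²) = 2.16×10²⁵/(4π·(1.82×10¹⁰)²) = 5189 W/m².
For an isothermal sphere, absorbed (1−a)S·πr² = emitted σ·4πr²·T⁴, so T⁴ = (1−a)S/(4σ).
T⁴ = 1.00·5189/(4·5.67×10⁻⁸) = 2.288×10¹⁰ K⁴.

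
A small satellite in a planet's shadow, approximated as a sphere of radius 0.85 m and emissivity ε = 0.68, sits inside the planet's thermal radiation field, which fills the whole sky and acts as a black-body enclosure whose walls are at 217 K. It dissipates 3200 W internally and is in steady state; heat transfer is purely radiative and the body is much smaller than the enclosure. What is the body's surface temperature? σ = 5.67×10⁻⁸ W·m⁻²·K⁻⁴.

For a small grey body in a large enclosure, net radiated power = εσA(T⁴ − T_w⁴).
Steady state: P = εσA(T⁴ − T_w⁴) with A = 4πr² = 9.079 m².
T⁴ = P/(εσA) + T_w⁴ = 3200/(0.68·5.67×10⁻⁸·9.079) + (217)⁴
    = 9.141×10⁹ + 2.217×10⁹ = 1.136×10¹⁰ K⁴.

T ≈ 326 K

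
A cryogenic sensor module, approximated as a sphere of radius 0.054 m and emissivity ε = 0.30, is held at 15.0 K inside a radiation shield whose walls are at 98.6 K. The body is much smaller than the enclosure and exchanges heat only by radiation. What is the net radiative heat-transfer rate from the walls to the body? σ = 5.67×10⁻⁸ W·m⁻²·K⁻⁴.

P_net ≈ 0.0589 W

For a small grey body in a large enclosure: P_net = εσA(T_body⁴ − T_wall⁴).
A = 4πr² = 0.03664 m²; T_body⁴ − T_wall⁴ = 50620 − 9.452×10⁷ = -9.447×10⁷ K⁴.
|P_net| = 0.30·5.67×10⁻⁸·0.03664·9.447×10⁷.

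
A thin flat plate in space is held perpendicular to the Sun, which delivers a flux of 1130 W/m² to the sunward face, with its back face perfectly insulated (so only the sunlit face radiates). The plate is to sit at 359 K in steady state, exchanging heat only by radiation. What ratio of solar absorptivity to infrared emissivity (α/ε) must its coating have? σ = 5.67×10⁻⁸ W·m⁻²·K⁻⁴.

Balance: αS·A = εσ·1A·T⁴ ⇒ α/ε = σT⁴/S.
α/ε = 5.67×10⁻⁸·(359)⁴/1130 = 5.67×10⁻⁸·1.661×10¹⁰/1130.

α/ε ≈ 0.833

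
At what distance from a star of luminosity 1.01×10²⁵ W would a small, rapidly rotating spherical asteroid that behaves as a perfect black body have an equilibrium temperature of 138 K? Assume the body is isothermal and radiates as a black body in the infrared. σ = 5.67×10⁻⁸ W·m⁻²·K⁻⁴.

For an isothermal black-emitting sphere, (1−a)S·πr² = σ·4πr²·T⁴ ⇒ S = 4σT⁴/(1−a).
S = 4·5.67×10⁻⁸·(138)⁴/1.00 = 82.25 W/m².
Flux falls as S = L/(4πd²), so d = √(L/(4πS)) = √(1.01×10²⁵/(4π·82.25)).

d ≈ 9.88×10¹⁰ m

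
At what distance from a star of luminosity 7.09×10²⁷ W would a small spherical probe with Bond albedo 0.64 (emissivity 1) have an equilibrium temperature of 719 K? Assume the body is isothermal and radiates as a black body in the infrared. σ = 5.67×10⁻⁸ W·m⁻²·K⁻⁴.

For an isothermal black-emitting sphere, (1−a)S·πr² = σ·4πr²·T⁴ ⇒ S = 4σT⁴/(1−a).
S = 4·5.67×10⁻⁸·(719)⁴/0.360 = 1.684×10⁵ W/m².
Flux falls as S = L/(4πd²), so d = √(L/(4πS)) = √(7.09×10²⁷/(4π·1.684×10⁵)).

d ≈ 5.79×10¹⁰ m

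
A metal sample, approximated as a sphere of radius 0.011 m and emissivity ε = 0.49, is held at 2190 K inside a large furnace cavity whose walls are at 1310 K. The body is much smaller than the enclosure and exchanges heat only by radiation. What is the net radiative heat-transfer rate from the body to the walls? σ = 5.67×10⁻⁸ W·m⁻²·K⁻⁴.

For a small grey body in a large enclosure: P_net = εσA(T_body⁴ − T_wall⁴).
A = 4πr² = 0.001521 m²; T_body⁴ − T_wall⁴ = 2.300×10¹³ − 2.945×10¹² = 2.006×10¹³ K⁴.
|P_net| = 0.49·5.67×10⁻⁸·0.001521·2.006×10¹³.

P_net ≈ 847 W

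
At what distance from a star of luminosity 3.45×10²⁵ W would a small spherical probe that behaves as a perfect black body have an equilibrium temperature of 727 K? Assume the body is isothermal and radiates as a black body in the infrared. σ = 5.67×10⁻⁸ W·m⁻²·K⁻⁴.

For an isothermal black-emitting sphere, (1−a)S·πr² = σ·4πr²·T⁴ ⇒ S = 4σT⁴/(1−a).
S = 4·5.67×10⁻⁸·(727)⁴/1.00 = 63350 W/m².
Flux falls as S = L/(4πd²), so d = √(L/(4πS)) = √(3.45×10²⁵/(4π·63350)).

d ≈ 6.58×10⁹ m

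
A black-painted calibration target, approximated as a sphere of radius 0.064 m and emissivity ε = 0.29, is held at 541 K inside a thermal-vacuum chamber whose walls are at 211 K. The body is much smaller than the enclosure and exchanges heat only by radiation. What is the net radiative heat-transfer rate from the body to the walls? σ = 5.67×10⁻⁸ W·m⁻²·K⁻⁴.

P_net ≈ 70.8 W

For a small grey body in a large enclosure: P_net = εσA(T_body⁴ − T_wall⁴).
A = 4πr² = 0.05147 m²; T_body⁴ − T_wall⁴ = 8.566×10¹⁰ − 1.982×10⁹ = 8.368×10¹⁰ K⁴.
|P_net| = 0.29·5.67×10⁻⁸·0.05147·8.368×10¹⁰.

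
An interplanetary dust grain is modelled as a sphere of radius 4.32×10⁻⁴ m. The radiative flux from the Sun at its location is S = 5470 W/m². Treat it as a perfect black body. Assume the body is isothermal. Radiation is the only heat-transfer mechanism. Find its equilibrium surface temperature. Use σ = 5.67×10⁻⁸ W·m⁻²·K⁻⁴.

T ≈ 394 K

At equilibrium, absorbed power = emitted power.
Absorbing cross-section = πr² = 5.863×10⁻⁷ m²; emitting surface = 4πr² = 2.345×10⁻⁶ m² (ratio 4).
S·A_cross = εσ·A_surf·T⁴  ⇒  T⁴ = S/(4σ).
T⁴ = 1.00·5470/(4·5.67×10⁻⁸) = 2.412×10¹⁰ K⁴.
T = (2.412×10¹⁰)^(1/4).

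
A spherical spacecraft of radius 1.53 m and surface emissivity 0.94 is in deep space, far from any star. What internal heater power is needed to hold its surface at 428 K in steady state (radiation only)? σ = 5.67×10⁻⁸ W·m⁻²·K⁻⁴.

P = εσ·4πr²·T⁴.
4πr² = 29.42 m²; T⁴ = 3.356×10¹⁰ K⁴.
P = 0.94·5.67×10⁻⁸·29.42·3.356×10¹⁰.

P ≈ 52600 W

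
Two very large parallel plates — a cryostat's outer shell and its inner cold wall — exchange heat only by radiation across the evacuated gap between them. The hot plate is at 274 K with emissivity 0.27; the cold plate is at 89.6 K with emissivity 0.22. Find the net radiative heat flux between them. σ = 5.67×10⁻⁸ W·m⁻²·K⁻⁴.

q ≈ 43.6 W/m²

For two infinite grey parallel plates, q = σ(T₁⁴ − T₂⁴)/(1/ε₁ + 1/ε₂ − 1).
T₁⁴ − T₂⁴ = 5.636×10⁹ − 6.445×10⁷ = 5.572×10⁹ K⁴.
1/ε₁ + 1/ε₂ − 1 = 3.704 + 4.545 − 1 = 7.249.
q = 5.67×10⁻⁸ × 5.572×10⁹ / 7.249.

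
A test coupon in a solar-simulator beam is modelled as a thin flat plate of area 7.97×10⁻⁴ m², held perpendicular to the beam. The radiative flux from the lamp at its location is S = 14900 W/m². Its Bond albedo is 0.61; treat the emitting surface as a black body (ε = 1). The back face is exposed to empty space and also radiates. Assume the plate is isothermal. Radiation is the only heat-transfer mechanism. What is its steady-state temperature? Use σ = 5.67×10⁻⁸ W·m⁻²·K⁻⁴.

At equilibrium, absorbed power = emitted power.
Absorbing cross-section = A = 7.970×10⁻⁴ m²; emitting surface = 2A = 0.001594 m² (ratio 2).
(1−a)S·A_cross = εσ·A_surf·T⁴  ⇒  T⁴ = (1−a)S/(2σ).
T⁴ = 0.390·14900/(2·5.67×10⁻⁸) = 5.124×10¹⁰ K⁴.
T = (5.124×10¹⁰)^(1/4).

T ≈ 476 K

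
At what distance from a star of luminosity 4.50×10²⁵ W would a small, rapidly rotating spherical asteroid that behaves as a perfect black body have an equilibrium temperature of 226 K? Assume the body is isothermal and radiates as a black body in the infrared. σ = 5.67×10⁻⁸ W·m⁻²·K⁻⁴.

d ≈ 7.78×10¹⁰ m

For an isothermal black-emitting sphere, (1−a)S·πr² = σ·4πr²·T⁴ ⇒ S = 4σT⁴/(1−a).
S = 4·5.67×10⁻⁸·(226)⁴/1.00 = 591.7 W/m².
Flux falls as S = L/(4πd²), so d = √(L/(4πS)) = √(4.50×10²⁵/(4π·591.7)).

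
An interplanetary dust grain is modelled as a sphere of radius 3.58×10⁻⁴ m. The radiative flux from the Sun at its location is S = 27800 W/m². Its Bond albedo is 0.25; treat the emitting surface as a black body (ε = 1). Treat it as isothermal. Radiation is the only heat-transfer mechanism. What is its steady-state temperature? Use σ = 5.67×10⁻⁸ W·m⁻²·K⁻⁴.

T ≈ 551 K

At equilibrium, absorbed power = emitted power.
Absorbing cross-section = πr² = 4.026×10⁻⁷ m²; emitting surface = 4πr² = 1.611×10⁻⁶ m² (ratio 4).
(1−a)S·A_cross = εσ·A_surf·T⁴  ⇒  T⁴ = (1−a)S/(4σ).
T⁴ = 0.750·27800/(4·5.67×10⁻⁸) = 9.193×10¹⁰ K⁴.
T = (9.193×10¹⁰)^(1/4).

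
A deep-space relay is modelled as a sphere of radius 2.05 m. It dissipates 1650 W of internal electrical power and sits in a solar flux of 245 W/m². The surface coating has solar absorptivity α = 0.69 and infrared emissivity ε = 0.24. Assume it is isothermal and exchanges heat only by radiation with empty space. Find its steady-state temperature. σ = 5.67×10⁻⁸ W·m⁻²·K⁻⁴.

T ≈ 271 K

At steady state, absorbed solar power + internal power = radiated power.
Absorbed: α·S·A_cross = 0.69·245·13.20 = 2232 W (cross-section πr²).
Total input = 2232 + 1650 = 3882 W.
Radiated: εσ·A_surf·T⁴ with A_surf = 4πr² = 52.81 m².
T⁴ = 3882/(0.24·5.67×10⁻⁸·52.81) = 5.402×10⁹ K⁴.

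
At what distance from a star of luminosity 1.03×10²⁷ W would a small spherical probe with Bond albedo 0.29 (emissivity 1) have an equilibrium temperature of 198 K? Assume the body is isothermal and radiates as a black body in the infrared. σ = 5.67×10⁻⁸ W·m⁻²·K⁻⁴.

d ≈ 4.09×10¹¹ m

For an isothermal black-emitting sphere, (1−a)S·πr² = σ·4πr²·T⁴ ⇒ S = 4σT⁴/(1−a).
S = 4·5.67×10⁻⁸·(198)⁴/0.710 = 491.0 W/m².
Flux falls as S = L/(4πd²), so d = √(L/(4πS)) = √(1.03×10²⁷/(4π·491.0)).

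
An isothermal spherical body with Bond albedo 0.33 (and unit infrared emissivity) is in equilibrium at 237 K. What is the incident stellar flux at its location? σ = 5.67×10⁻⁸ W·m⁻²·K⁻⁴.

S ≈ 1070 W/m²

(1−a)S·πr² = σ·4πr²·T⁴ ⇒ S = 4σT⁴/(1−a).
S = 4·5.67×10⁻⁸·3.155×10⁹/0.670.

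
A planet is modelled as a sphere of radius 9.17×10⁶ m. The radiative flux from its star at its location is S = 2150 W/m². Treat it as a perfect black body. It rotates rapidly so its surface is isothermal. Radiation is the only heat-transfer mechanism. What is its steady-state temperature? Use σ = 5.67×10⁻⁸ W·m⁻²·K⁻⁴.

T ≈ 312 K

At equilibrium, absorbed power = emitted power.
Absorbing cross-section = πr² = 2.642×10¹⁴ m²; emitting surface = 4πr² = 1.057×10¹⁵ m² (ratio 4).
S·A_cross = εσ·A_surf·T⁴  ⇒  T⁴ = S/(4σ).
T⁴ = 1.00·2150/(4·5.67×10⁻⁸) = 9.480×10⁹ K⁴.
T = (9.480×10⁹)^(1/4).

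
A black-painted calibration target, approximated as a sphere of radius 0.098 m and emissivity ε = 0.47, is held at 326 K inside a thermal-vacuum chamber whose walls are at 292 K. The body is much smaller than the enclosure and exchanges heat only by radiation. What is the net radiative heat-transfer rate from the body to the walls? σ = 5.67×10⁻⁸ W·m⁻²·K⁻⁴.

P_net ≈ 12.9 W

For a small grey body in a large enclosure: P_net = εσA(T_body⁴ − T_wall⁴).
A = 4πr² = 0.1207 m²; T_body⁴ − T_wall⁴ = 1.129×10¹⁰ − 7.270×10⁹ = 4.025×10⁹ K⁴.
|P_net| = 0.47·5.67×10⁻⁸·0.1207·4.025×10⁹.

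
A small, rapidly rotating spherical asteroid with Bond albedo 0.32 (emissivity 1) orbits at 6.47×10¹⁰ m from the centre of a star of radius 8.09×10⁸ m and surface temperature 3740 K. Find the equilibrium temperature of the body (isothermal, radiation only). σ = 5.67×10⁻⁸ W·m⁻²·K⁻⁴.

The star's surface emits σT_*⁴; at distance d the flux is S = σT_*⁴(R_*/d)².
S = 5.67×10⁻⁸·(3740)⁴·(8.09×10⁸/6.47×10¹⁰)² = 1734 W/m².
For an isothermal sphere T⁴ = (1−a)S/(4σ) = 5.200×10⁹ K⁴.

T ≈ 269 K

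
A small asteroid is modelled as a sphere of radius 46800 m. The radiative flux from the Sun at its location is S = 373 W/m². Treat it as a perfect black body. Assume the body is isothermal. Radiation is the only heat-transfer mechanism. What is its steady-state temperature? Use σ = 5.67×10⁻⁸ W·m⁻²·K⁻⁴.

At equilibrium, absorbed power = emitted power.
Absorbing cross-section = πr² = 6.881×10⁹ m²; emitting surface = 4πr² = 2.752×10¹⁰ m² (ratio 4).
S·A_cross = εσ·A_surf·T⁴  ⇒  T⁴ = S/(4σ).
T⁴ = 1.00·373/(4·5.67×10⁻⁸) = 1.645×10⁹ K⁴.
T = (1.645×10⁹)^(1/4).

T ≈ 201 K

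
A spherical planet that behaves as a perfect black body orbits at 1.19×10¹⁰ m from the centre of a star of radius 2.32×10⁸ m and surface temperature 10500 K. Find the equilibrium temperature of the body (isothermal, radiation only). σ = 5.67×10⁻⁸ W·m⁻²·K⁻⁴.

T ≈ 1040 K

The star's surface emits σT_*⁴; at distance d the flux is S = σT_*⁴(R_*/d)².
S = 5.67×10⁻⁸·(10500)⁴·(2.32×10⁸/1.19×10¹⁰)² = 2.620×10⁵ W/m².
For an isothermal sphere T⁴ = (1−a)S/(4σ) = 1.155×10¹² K⁴.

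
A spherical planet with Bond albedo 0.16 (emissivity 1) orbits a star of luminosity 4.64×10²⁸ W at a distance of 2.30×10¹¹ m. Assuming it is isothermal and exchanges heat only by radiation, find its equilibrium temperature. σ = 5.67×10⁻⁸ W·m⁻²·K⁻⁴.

First find the stellar flux at distance d: S = L/(4πd²) = 4.64×10²⁸/(4π·(2.30×10¹¹)²) = 69800 W/m².
For an isothermal sphere, absorbed (1−a)S·πr² = emitted σ·4πr²·T⁴, so T⁴ = (1−a)S/(4σ).
T⁴ = 0.840·69800/(4·5.67×10⁻⁸) = 2.585×10¹¹ K⁴.

T ≈ 713 K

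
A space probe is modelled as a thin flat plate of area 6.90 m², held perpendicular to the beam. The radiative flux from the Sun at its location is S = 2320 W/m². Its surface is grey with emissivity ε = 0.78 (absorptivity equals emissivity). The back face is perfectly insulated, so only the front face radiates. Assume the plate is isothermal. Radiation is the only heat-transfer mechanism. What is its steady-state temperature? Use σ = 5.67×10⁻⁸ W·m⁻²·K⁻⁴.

At equilibrium, absorbed power = emitted power.
Absorbing cross-section = A = 6.900 m²; emitting surface = A = 6.900 m² (ratio 1).
εS·A_cross = εσ·A_surf·T⁴  ⇒  T⁴ = S/(1σ)   (ε cancels).
T⁴ = 2320/(1·5.67×10⁻⁸) = 4.092×10¹⁰ K⁴.
T = (4.092×10¹⁰)^(1/4).

T ≈ 450 K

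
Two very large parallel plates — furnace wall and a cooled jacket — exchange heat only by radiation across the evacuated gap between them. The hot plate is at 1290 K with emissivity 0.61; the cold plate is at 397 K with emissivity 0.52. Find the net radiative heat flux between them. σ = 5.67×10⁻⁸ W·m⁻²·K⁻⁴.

q ≈ 60700 W/m²

For two infinite grey parallel plates, q = σ(T₁⁴ − T₂⁴)/(1/ε₁ + 1/ε₂ − 1).
T₁⁴ − T₂⁴ = 2.769×10¹² − 2.484×10¹⁰ = 2.744×10¹² K⁴.
1/ε₁ + 1/ε₂ − 1 = 1.639 + 1.923 − 1 = 2.562.
q = 5.67×10⁻⁸ × 2.744×10¹² / 2.562.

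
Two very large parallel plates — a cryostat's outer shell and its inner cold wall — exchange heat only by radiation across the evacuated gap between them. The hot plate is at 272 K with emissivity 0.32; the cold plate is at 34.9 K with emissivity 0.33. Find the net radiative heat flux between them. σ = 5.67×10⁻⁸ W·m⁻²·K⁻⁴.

q ≈ 60.2 W/m²

For two infinite grey parallel plates, q = σ(T₁⁴ − T₂⁴)/(1/ε₁ + 1/ε₂ − 1).
T₁⁴ − T₂⁴ = 5.474×10⁹ − 1.484×10⁶ = 5.472×10⁹ K⁴.
1/ε₁ + 1/ε₂ − 1 = 3.125 + 3.030 − 1 = 5.155.
q = 5.67×10⁻⁸ × 5.472×10⁹ / 5.155.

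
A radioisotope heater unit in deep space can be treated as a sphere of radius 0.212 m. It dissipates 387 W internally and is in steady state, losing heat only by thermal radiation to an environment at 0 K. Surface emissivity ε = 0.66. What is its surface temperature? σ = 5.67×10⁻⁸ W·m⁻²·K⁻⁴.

Steady state: internal power = radiated power, P = εσA T⁴.
Radiating area A = 4πr² = 0.5648 m².
T⁴ = P/(εσA) = 387/(0.66·5.67×10⁻⁸·0.5648) = 1.831×10¹⁰ K⁴.
T = (1.831×10¹⁰)^(1/4).

T ≈ 368 K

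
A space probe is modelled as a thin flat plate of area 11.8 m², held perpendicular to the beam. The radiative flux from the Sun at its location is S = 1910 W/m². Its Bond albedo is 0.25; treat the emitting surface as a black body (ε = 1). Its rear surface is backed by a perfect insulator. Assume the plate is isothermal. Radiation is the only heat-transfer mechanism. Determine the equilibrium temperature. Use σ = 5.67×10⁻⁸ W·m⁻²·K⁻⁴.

At equilibrium, absorbed power = emitted power.
Absorbing cross-section = A = 11.80 m²; emitting surface = A = 11.80 m² (ratio 1).
(1−a)S·A_cross = εσ·A_surf·T⁴  ⇒  T⁴ = (1−a)S/(1σ).
T⁴ = 0.750·1910/(1·5.67×10⁻⁸) = 2.526×10¹⁰ K⁴.
T = (2.526×10¹⁰)^(1/4).

T ≈ 399 K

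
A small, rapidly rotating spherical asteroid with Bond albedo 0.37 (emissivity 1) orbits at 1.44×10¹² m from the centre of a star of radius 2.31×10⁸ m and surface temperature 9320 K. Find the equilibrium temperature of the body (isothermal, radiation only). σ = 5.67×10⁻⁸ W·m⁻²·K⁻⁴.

The star's surface emits σT_*⁴; at distance d the flux is S = σT_*⁴(R_*/d)².
S = 5.67×10⁻⁸·(9320)⁴·(2.31×10⁸/1.44×10¹²)² = 11.01 W/m².
For an isothermal sphere T⁴ = (1−a)S/(4σ) = 3.058×10⁷ K⁴.

T ≈ 74.4 K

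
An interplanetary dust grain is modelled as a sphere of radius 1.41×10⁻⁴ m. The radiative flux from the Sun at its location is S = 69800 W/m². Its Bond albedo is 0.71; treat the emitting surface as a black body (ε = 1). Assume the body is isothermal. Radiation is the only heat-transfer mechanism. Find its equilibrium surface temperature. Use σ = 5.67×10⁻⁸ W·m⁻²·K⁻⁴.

At equilibrium, absorbed power = emitted power.
Absorbing cross-section = πr² = 6.246×10⁻⁸ m²; emitting surface = 4πr² = 2.498×10⁻⁷ m² (ratio 4).
(1−a)S·A_cross = εσ·A_surf·T⁴  ⇒  T⁴ = (1−a)S/(4σ).
T⁴ = 0.290·69800/(4·5.67×10⁻⁸) = 8.925×10¹⁰ K⁴.
T = (8.925×10¹⁰)^(1/4).

T ≈ 547 K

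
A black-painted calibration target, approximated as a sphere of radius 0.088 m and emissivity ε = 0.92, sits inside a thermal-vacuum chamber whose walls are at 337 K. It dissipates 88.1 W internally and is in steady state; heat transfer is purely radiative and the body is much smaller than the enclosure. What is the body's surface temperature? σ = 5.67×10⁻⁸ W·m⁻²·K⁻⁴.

T ≈ 417 K

For a small grey body in a large enclosure, net radiated power = εσA(T⁴ − T_w⁴).
Steady state: P = εσA(T⁴ − T_w⁴) with A = 4πr² = 0.09731 m².
T⁴ = P/(εσA) + T_w⁴ = 88.1/(0.92·5.67×10⁻⁸·0.09731) + (337)⁴
    = 1.736×10¹⁰ + 1.290×10¹⁰ = 3.025×10¹⁰ K⁴.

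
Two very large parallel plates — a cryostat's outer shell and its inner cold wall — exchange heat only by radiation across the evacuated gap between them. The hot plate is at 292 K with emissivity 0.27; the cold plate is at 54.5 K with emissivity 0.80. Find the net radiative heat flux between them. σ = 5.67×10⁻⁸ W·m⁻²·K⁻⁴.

q ≈ 104 W/m²

For two infinite grey parallel plates, q = σ(T₁⁴ − T₂⁴)/(1/ε₁ + 1/ε₂ − 1).
T₁⁴ − T₂⁴ = 7.270×10⁹ − 8.822×10⁶ = 7.261×10⁹ K⁴.
1/ε₁ + 1/ε₂ − 1 = 3.704 + 1.250 − 1 = 3.954.
q = 5.67×10⁻⁸ × 7.261×10⁹ / 3.954.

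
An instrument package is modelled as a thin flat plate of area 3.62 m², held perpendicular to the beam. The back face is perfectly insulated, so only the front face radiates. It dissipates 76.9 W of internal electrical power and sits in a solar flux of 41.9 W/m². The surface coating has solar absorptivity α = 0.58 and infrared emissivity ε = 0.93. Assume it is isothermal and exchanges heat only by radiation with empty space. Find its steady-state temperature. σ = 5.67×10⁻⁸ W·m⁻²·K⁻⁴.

T ≈ 171 K

At steady state, absorbed solar power + internal power = radiated power.
Absorbed: α·S·A_cross = 0.58·41.9·3.620 = 87.97 W (cross-section A).
Total input = 87.97 + 76.9 = 164.9 W.
Radiated: εσ·A_surf·T⁴ with A_surf = A = 3.620 m².
T⁴ = 164.9/(0.93·5.67×10⁻⁸·3.620) = 8.637×10⁸ K⁴.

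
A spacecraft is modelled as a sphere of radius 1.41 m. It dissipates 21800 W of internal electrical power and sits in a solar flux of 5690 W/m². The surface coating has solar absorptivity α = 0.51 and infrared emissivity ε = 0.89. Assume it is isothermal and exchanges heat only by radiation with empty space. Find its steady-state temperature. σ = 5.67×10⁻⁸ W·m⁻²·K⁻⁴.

T ≈ 422 K

At steady state, absorbed solar power + internal power = radiated power.
Absorbed: α·S·A_cross = 0.51·5690·6.246 = 18120 W (cross-section πr²).
Total input = 18120 + 21800 = 39920 W.
Radiated: εσ·A_surf·T⁴ with A_surf = 4πr² = 24.98 m².
T⁴ = 39920/(0.89·5.67×10⁻⁸·24.98) = 3.167×10¹⁰ K⁴.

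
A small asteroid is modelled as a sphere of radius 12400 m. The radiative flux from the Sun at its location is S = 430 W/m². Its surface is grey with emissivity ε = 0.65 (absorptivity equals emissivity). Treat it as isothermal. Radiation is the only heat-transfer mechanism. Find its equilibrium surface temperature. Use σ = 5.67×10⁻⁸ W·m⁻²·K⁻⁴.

T ≈ 209 K

At equilibrium, absorbed power = emitted power.
Absorbing cross-section = πr² = 4.831×10⁸ m²; emitting surface = 4πr² = 1.932×10⁹ m² (ratio 4).
εS·A_cross = εσ·A_surf·T⁴  ⇒  T⁴ = S/(4σ)   (ε cancels).
T⁴ = 430/(4·5.67×10⁻⁸) = 1.896×10⁹ K⁴.
T = (1.896×10⁹)^(1/4).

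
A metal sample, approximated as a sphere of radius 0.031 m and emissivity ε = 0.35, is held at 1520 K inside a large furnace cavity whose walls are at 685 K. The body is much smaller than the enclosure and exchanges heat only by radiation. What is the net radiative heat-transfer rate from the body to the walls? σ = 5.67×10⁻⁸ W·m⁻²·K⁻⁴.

P_net ≈ 1230 W

For a small grey body in a large enclosure: P_net = εσA(T_body⁴ − T_wall⁴).
A = 4πr² = 0.01208 m²; T_body⁴ − T_wall⁴ = 5.338×10¹² − 2.202×10¹¹ = 5.118×10¹² K⁴.
|P_net| = 0.35·5.67×10⁻⁸·0.01208·5.118×10¹².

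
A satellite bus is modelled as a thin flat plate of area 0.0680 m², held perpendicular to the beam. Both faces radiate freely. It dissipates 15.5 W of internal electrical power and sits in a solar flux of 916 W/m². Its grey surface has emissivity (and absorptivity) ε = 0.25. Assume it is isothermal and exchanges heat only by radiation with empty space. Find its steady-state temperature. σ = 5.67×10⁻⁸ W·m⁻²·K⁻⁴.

At steady state, absorbed solar power + internal power = radiated power.
Absorbed: α·S·A_cross = 0.25·916·0.06800 = 15.57 W (cross-section A).
Total input = 15.57 + 15.5 = 31.07 W.
Radiated: εσ·A_surf·T⁴ with A_surf = 2A = 0.1360 m².
T⁴ = 31.07/(0.25·5.67×10⁻⁸·0.1360) = 1.612×10¹⁰ K⁴.

T ≈ 356 K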